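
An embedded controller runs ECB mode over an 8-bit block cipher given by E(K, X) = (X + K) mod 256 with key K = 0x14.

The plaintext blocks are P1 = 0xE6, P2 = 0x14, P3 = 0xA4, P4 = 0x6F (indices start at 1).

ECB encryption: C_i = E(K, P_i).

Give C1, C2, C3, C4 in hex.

C1: E(K, 0xE6) = 0xFA.
C2: E(K, 0x14) = 0x28.
C3: E(K, 0xA4) = 0xB8.
C4: E(K, 0x6F) = 0x83.

C1 = 0xFA, C2 = 0x28, C3 = 0xB8, C4 = 0x83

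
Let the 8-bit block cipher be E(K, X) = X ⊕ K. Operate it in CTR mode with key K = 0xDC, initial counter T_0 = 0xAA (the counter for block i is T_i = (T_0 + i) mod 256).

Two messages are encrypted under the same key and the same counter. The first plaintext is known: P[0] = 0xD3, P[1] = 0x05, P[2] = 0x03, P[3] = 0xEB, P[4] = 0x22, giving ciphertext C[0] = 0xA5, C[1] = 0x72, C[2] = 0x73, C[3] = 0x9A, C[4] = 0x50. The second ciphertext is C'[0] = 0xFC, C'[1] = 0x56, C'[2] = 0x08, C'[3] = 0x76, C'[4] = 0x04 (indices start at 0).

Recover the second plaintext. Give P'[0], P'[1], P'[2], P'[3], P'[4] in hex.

In CTR with a reused counter, both messages share the same keystream S_i, so C_i ⊕ C'_i = P_i ⊕ P'_i and thus P'_i = P_i ⊕ C_i ⊕ C'_i.
P'[0]: 0xD3 ⊕ 0xA5 ⊕ 0xFC = 0x8A.
P'[1]: 0x05 ⊕ 0x72 ⊕ 0x56 = 0x21.
P'[2]: 0x03 ⊕ 0x73 ⊕ 0x08 = 0x78.
P'[3]: 0xEB ⊕ 0x9A ⊕ 0x76 = 0x07.
P'[4]: 0x22 ⊕ 0x50 ⊕ 0x04 = 0x76.

P'[0] = 0x8A, P'[1] = 0x21, P'[2] = 0x78, P'[3] = 0x07, P'[4] = 0x76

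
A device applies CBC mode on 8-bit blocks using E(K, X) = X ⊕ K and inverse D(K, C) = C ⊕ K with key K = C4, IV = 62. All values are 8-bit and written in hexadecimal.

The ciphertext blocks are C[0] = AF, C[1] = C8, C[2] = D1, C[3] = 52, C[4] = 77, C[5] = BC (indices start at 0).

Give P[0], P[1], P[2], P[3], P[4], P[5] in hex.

CBC decryption: P_i = D(K, C_i) ⊕ C_{i−1}, with C_{−1} = IV.
P[0]: D(K, AF) = 6B; 6B ⊕ 62 = 09.
P[1]: D(K, C8) = 0C; 0C ⊕ AF = A3.
P[2]: D(K, D1) = 15; 15 ⊕ C8 = DD.
P[3]: D(K, 52) = 96; 96 ⊕ D1 = 47.
P[4]: D(K, 77) = B3; B3 ⊕ 52 = E1.
P[5]: D(K, BC) = 78; 78 ⊕ 77 = 0F.

P[0] = 09, P[1] = A3, P[2] = DD, P[3] = 47, P[4] = E1, P[5] = 0F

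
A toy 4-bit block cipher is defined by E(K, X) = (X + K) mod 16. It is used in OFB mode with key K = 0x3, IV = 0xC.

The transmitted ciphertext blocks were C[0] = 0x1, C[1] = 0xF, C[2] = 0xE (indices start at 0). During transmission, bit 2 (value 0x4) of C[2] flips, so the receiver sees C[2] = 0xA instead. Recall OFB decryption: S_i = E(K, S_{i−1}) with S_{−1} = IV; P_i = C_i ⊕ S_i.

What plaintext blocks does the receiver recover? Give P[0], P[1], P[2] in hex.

P[0] = 0xE, P[1] = 0xD, P[2] = 0xF

Only C[2] changed, to 0xA. In OFB, a change in C_i flips the same bit in P_i only; the keystream is unaffected. Decrypting the received ciphertext:
P[0]: S = E(K, 0xC) = 0xF; 0x1 ⊕ 0xF = 0xE.
P[1]: S = E(K, 0xF) = 0x2; 0xF ⊕ 0x2 = 0xD.
P[2]: S = E(K, 0x2) = 0x5; 0xA ⊕ 0x5 = 0xF.
Blocks that differ from the original plaintext: P[2].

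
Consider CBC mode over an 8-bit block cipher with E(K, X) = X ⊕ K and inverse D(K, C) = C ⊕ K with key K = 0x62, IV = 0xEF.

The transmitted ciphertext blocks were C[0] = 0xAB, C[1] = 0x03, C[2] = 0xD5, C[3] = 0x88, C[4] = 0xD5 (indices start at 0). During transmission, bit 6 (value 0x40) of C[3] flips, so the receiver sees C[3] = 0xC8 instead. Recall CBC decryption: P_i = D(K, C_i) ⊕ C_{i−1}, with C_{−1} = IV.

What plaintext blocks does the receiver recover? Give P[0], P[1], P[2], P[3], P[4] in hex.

Only C[3] changed, to 0xC8. In CBC, a change in C_i garbles P_i and flips the same bit in P_{i+1}. Decrypting the received ciphertext:
P[0]: D(K, 0xAB) = 0xC9; 0xC9 ⊕ 0xEF = 0x26.
P[1]: D(K, 0x03) = 0x61; 0x61 ⊕ 0xAB = 0xCA.
P[2]: D(K, 0xD5) = 0xB7; 0xB7 ⊕ 0x03 = 0xB4.
P[3]: D(K, 0xC8) = 0xAA; 0xAA ⊕ 0xD5 = 0x7F.
P[4]: D(K, 0xD5) = 0xB7; 0xB7 ⊕ 0xC8 = 0x7F.
Blocks that differ from the original plaintext: P[3], P[4].

P[0] = 0x26, P[1] = 0xCA, P[2] = 0xB4, P[3] = 0x7F, P[4] = 0x7F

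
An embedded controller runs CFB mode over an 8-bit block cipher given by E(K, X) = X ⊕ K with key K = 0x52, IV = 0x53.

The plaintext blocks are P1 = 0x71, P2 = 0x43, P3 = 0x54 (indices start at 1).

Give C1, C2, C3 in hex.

CFB encryption: C_i = P_i ⊕ E(K, C_{i−1}), with C_{0} = IV.
C1: E(K, 0x53) = 0x01; 0x71 ⊕ 0x01 = 0x70.
C2: E(K, 0x70) = 0x22; 0x43 ⊕ 0x22 = 0x61.
C3: E(K, 0x61) = 0x33; 0x54 ⊕ 0x33 = 0x67.

C1 = 0x70, C2 = 0x61, C3 = 0x67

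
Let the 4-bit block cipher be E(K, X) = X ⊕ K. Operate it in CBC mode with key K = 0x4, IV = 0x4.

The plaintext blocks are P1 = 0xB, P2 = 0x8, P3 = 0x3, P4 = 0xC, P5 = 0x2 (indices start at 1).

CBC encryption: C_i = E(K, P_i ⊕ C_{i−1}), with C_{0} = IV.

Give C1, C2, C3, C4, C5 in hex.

C1: P1 ⊕ 0x4 = 0xF; E(K, 0xF) = 0xB.
C2: P2 ⊕ 0xB = 0x3; E(K, 0x3) = 0x7.
C3: P3 ⊕ 0x7 = 0x4; E(K, 0x4) = 0x0.
C4: P4 ⊕ 0x0 = 0xC; E(K, 0xC) = 0x8.
C5: P5 ⊕ 0x8 = 0xA; E(K, 0xA) = 0xE.

C1 = 0xB, C2 = 0x7, C3 = 0x0, C4 = 0x8, C5 = 0xE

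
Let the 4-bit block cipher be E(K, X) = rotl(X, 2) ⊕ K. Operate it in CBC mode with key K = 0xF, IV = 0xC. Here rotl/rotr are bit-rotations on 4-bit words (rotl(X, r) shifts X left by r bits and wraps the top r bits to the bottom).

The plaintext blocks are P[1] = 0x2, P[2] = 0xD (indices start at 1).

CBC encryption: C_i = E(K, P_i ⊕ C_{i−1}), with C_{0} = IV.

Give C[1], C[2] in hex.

C[1] = 0x4, C[2] = 0x9

C[1]: P[1] ⊕ 0xC = 0xE; E(K, 0xE) = 0x4.
C[2]: P[2] ⊕ 0x4 = 0x9; E(K, 0x9) = 0x9.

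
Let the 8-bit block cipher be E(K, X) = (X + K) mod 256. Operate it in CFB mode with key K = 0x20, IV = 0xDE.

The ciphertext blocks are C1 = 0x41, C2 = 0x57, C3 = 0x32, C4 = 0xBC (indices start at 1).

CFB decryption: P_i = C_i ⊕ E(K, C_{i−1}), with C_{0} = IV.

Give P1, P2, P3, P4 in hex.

P1: E(K, 0xDE) = 0xFE; 0x41 ⊕ 0xFE = 0xBF.
P2: E(K, 0x41) = 0x61; 0x57 ⊕ 0x61 = 0x36.
P3: E(K, 0x57) = 0x77; 0x32 ⊕ 0x77 = 0x45.
P4: E(K, 0x32) = 0x52; 0xBC ⊕ 0x52 = 0xEE.

P1 = 0xBF, P2 = 0x36, P3 = 0x45, P4 = 0xEE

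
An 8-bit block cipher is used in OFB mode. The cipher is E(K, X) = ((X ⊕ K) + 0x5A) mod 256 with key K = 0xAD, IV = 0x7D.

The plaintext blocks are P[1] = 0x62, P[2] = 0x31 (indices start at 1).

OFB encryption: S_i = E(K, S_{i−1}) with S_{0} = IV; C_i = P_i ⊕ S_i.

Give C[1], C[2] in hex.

C[1] = 0x48, C[2] = 0xD0

C[1]: S = E(K, 0x7D) = 0x2A; 0x62 ⊕ 0x2A = 0x48.
C[2]: S = E(K, 0x2A) = 0xE1; 0x31 ⊕ 0xE1 = 0xD0.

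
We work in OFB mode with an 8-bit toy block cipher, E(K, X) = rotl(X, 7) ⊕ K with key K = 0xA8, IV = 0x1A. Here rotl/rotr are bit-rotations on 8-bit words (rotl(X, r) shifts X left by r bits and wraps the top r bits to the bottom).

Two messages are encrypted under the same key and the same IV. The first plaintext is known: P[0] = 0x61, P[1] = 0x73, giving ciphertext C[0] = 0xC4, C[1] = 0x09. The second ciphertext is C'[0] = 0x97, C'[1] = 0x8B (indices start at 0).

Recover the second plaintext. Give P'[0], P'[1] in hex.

P'[0] = 0x32, P'[1] = 0xF1

In OFB with a reused IV, both messages share the same keystream S_i, so C_i ⊕ C'_i = P_i ⊕ P'_i and thus P'_i = P_i ⊕ C_i ⊕ C'_i.
P'[0]: 0x61 ⊕ 0xC4 ⊕ 0x97 = 0x32.
P'[1]: 0x73 ⊕ 0x09 ⊕ 0x8B = 0xF1.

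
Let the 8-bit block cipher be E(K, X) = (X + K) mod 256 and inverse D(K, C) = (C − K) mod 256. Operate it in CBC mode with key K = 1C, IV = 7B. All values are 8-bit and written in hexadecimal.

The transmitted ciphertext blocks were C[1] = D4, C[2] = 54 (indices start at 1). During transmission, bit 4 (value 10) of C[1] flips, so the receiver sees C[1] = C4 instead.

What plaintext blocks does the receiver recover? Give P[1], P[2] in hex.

P[1] = D3, P[2] = FC

CBC decryption: P_i = D(K, C_i) ⊕ C_{i−1}, with C_{0} = IV.
Only C[1] changed, to C4. In CBC, a change in C_i garbles P_i and flips the same bit in P_{i+1}. Decrypting the received ciphertext:
P[1]: D(K, C4) = A8; A8 ⊕ 7B = D3.
P[2]: D(K, 54) = 38; 38 ⊕ C4 = FC.
Blocks that differ from the original plaintext: P[1], P[2].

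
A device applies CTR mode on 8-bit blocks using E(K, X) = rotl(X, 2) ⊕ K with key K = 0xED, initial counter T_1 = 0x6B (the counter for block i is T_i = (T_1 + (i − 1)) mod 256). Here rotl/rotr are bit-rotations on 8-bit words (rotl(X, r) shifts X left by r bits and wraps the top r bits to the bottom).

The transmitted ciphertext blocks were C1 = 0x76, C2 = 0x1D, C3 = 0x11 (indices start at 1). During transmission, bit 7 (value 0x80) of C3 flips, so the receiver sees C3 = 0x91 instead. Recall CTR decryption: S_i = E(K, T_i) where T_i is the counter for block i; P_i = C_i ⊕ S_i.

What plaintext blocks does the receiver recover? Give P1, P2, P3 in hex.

P1 = 0x36, P2 = 0x41, P3 = 0xC9

Only C3 changed, to 0x91. In CTR, a change in C_i flips the same bit in P_i only; the keystream is unaffected. Decrypting the received ciphertext:
P1: T = 0x6B, S = E(K, T) = 0x40; 0x76 ⊕ 0x40 = 0x36.
P2: T = 0x6C, S = E(K, T) = 0x5C; 0x1D ⊕ 0x5C = 0x41.
P3: T = 0x6D, S = E(K, T) = 0x58; 0x91 ⊕ 0x58 = 0xC9.
Blocks that differ from the original plaintext: P3.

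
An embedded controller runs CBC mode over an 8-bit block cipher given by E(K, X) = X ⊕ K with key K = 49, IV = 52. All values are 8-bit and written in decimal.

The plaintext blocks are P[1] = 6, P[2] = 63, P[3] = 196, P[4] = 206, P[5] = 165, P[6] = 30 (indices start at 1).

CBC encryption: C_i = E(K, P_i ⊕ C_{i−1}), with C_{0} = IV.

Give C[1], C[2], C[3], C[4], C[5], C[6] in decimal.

C[1]: P[1] ⊕ 52 = 50; E(K, 50) = 3.
C[2]: P[2] ⊕ 3 = 60; E(K, 60) = 13.
C[3]: P[3] ⊕ 13 = 201; E(K, 201) = 248.
C[4]: P[4] ⊕ 248 = 54; E(K, 54) = 7.
C[5]: P[5] ⊕ 7 = 162; E(K, 162) = 147.
C[6]: P[6] ⊕ 147 = 141; E(K, 141) = 188.

C[1] = 3, C[2] = 13, C[3] = 248, C[4] = 7, C[5] = 147, C[6] = 188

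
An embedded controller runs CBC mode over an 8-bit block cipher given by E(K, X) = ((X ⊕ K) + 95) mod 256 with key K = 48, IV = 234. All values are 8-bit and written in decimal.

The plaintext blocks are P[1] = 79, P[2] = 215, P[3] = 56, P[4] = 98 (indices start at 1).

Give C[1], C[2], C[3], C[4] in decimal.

C[1] = 244, C[2] = 114, C[3] = 217, C[4] = 234

CBC encryption: C_i = E(K, P_i ⊕ C_{i−1}), with C_{0} = IV.
C[1]: P[1] ⊕ 234 = 165; E(K, 165) = 244.
C[2]: P[2] ⊕ 244 = 35; E(K, 35) = 114.
C[3]: P[3] ⊕ 114 = 74; E(K, 74) = 217.
C[4]: P[4] ⊕ 217 = 187; E(K, 187) = 234.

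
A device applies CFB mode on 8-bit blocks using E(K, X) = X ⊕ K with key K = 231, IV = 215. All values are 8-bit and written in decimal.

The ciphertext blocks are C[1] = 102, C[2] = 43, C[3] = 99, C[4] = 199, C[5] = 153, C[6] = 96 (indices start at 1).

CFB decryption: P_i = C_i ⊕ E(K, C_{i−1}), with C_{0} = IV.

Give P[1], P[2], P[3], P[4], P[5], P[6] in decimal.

P[1] = 86, P[2] = 170, P[3] = 175, P[4] = 67, P[5] = 185, P[6] = 30

P[1]: E(K, 215) = 48; 102 ⊕ 48 = 86.
P[2]: E(K, 102) = 129; 43 ⊕ 129 = 170.
P[3]: E(K, 43) = 204; 99 ⊕ 204 = 175.
P[4]: E(K, 99) = 132; 199 ⊕ 132 = 67.
P[5]: E(K, 199) = 32; 153 ⊕ 32 = 185.
P[6]: E(K, 153) = 126; 96 ⊕ 126 = 30.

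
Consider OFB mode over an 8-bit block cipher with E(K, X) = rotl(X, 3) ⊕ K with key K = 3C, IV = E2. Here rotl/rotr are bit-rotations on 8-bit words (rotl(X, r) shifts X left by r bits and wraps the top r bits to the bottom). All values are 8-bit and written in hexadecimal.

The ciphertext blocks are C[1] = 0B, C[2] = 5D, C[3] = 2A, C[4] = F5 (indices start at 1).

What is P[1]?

P[1] = 20

OFB decryption: S_i = E(K, S_{i−1}) with S_{0} = IV; P_i = C_i ⊕ S_i.
P[1]: S = E(K, E2) = 2B; 0B ⊕ 2B = 20.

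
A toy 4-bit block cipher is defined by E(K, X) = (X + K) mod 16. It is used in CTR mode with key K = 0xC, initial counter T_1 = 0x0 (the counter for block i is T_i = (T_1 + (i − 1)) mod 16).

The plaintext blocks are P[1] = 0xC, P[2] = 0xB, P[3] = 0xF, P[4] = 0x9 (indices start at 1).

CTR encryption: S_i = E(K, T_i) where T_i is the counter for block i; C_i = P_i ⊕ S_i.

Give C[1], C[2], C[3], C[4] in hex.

C[1]: T = 0x0, S = E(K, T) = 0xC; 0xC ⊕ 0xC = 0x0.
C[2]: T = 0x1, S = E(K, T) = 0xD; 0xB ⊕ 0xD = 0x6.
C[3]: T = 0x2, S = E(K, T) = 0xE; 0xF ⊕ 0xE = 0x1.
C[4]: T = 0x3, S = E(K, T) = 0xF; 0x9 ⊕ 0xF = 0x6.

C[1] = 0x0, C[2] = 0x6, C[3] = 0x1, C[4] = 0x6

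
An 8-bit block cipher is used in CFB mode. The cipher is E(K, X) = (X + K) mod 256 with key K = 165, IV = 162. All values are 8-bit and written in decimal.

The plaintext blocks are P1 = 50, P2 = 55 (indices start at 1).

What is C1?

C1 = 117

CFB encryption: C_i = P_i ⊕ E(K, C_{i−1}), with C_{0} = IV.
C1: E(K, 162) = 71; 50 ⊕ 71 = 117.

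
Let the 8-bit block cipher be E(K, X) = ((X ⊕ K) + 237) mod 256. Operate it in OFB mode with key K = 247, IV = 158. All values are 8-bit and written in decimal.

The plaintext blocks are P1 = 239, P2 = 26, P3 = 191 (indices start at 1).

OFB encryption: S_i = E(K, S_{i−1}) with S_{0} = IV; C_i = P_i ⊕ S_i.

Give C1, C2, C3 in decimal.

C1: S = E(K, 158) = 86; 239 ⊕ 86 = 185.
C2: S = E(K, 86) = 142; 26 ⊕ 142 = 148.
C3: S = E(K, 142) = 102; 191 ⊕ 102 = 217.

C1 = 185, C2 = 148, C3 = 217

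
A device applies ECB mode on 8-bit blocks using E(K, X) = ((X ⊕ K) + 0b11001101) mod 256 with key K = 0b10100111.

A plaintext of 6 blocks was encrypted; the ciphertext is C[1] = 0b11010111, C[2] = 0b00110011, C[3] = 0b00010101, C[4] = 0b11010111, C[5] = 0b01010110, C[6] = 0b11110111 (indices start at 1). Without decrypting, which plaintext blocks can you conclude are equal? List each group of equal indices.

ECB encrypts each block independently with the same key, so equal ciphertext blocks imply equal plaintext blocks.
C[1] = C[4] = 0b11010111, so P[1] = P[4].

P[1] = P[4]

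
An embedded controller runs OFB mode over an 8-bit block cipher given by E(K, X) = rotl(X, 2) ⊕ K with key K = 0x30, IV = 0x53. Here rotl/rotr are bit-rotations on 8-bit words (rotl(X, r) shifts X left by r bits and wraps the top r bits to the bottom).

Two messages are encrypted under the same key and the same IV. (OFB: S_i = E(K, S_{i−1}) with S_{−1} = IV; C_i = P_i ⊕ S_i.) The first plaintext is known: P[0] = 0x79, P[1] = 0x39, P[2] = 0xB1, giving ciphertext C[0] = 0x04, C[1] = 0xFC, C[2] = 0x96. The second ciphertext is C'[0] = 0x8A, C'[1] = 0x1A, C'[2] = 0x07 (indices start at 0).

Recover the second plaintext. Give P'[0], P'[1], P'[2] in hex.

In OFB with a reused IV, both messages share the same keystream S_i, so C_i ⊕ C'_i = P_i ⊕ P'_i and thus P'_i = P_i ⊕ C_i ⊕ C'_i.
P'[0]: 0x79 ⊕ 0x04 ⊕ 0x8A = 0xF7.
P'[1]: 0x39 ⊕ 0xFC ⊕ 0x1A = 0xDF.
P'[2]: 0xB1 ⊕ 0x96 ⊕ 0x07 = 0x20.

P'[0] = 0xF7, P'[1] = 0xDF, P'[2] = 0x20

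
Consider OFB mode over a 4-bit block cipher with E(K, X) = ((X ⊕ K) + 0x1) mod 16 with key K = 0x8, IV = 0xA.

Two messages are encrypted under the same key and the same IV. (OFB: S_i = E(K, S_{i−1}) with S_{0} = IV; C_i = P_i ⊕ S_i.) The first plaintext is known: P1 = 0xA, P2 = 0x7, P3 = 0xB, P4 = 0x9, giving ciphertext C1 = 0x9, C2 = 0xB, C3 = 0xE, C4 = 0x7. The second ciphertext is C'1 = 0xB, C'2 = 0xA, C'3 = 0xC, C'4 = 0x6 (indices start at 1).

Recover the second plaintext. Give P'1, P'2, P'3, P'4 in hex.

In OFB with a reused IV, both messages share the same keystream S_i, so C_i ⊕ C'_i = P_i ⊕ P'_i and thus P'_i = P_i ⊕ C_i ⊕ C'_i.
P'1: 0xA ⊕ 0x9 ⊕ 0xB = 0x8.
P'2: 0x7 ⊕ 0xB ⊕ 0xA = 0x6.
P'3: 0xB ⊕ 0xE ⊕ 0xC = 0x9.
P'4: 0x9 ⊕ 0x7 ⊕ 0x6 = 0x8.

P'1 = 0x8, P'2 = 0x6, P'3 = 0x9, P'4 = 0x8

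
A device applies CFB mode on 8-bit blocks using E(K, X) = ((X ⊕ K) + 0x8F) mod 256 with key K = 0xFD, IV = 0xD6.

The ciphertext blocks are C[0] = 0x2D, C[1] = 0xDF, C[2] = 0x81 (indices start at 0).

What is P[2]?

CFB decryption: P_i = C_i ⊕ E(K, C_{i−1}), with C_{−1} = IV.
P[2]: E(K, 0xDF) = 0xB1; 0x81 ⊕ 0xB1 = 0x30.

P[2] = 0x30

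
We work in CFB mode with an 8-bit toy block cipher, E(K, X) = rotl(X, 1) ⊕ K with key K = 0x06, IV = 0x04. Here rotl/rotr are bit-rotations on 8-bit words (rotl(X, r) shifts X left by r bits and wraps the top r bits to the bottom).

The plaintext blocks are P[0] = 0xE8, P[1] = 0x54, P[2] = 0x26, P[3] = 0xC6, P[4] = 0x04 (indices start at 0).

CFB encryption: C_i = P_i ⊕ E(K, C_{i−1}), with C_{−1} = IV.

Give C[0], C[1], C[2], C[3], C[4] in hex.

C[0]: E(K, 0x04) = 0x0E; 0xE8 ⊕ 0x0E = 0xE6.
C[1]: E(K, 0xE6) = 0xCB; 0x54 ⊕ 0xCB = 0x9F.
C[2]: E(K, 0x9F) = 0x39; 0x26 ⊕ 0x39 = 0x1F.
C[3]: E(K, 0x1F) = 0x38; 0xC6 ⊕ 0x38 = 0xFE.
C[4]: E(K, 0xFE) = 0xFB; 0x04 ⊕ 0xFB = 0xFF.

C[0] = 0xE6, C[1] = 0x9F, C[2] = 0x1F, C[3] = 0xFE, C[4] = 0xFF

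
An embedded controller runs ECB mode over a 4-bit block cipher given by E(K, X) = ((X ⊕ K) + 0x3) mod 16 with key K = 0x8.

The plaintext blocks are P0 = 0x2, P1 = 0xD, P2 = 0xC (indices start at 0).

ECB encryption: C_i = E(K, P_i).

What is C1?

C1: E(K, 0xD) = 0x8.

C1 = 0x8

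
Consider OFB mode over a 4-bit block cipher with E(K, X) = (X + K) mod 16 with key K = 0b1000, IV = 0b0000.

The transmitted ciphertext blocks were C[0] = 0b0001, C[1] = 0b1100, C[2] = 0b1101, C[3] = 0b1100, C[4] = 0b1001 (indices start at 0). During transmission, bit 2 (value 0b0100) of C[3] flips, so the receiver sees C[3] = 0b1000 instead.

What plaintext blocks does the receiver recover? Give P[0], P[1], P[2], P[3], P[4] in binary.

OFB decryption: S_i = E(K, S_{i−1}) with S_{−1} = IV; P_i = C_i ⊕ S_i.
Only C[3] changed, to 0b1000. In OFB, a change in C_i flips the same bit in P_i only; the keystream is unaffected. Decrypting the received ciphertext:
P[0]: S = E(K, 0b0000) = 0b1000; 0b0001 ⊕ 0b1000 = 0b1001.
P[1]: S = E(K, 0b1000) = 0b0000; 0b1100 ⊕ 0b0000 = 0b1100.
P[2]: S = E(K, 0b0000) = 0b1000; 0b1101 ⊕ 0b1000 = 0b0101.
P[3]: S = E(K, 0b1000) = 0b0000; 0b1000 ⊕ 0b0000 = 0b1000.
P[4]: S = E(K, 0b0000) = 0b1000; 0b1001 ⊕ 0b1000 = 0b0001.
Blocks that differ from the original plaintext: P[3].

P[0] = 0b1001, P[1] = 0b1100, P[2] = 0b0101, P[3] = 0b1000, P[4] = 0b0001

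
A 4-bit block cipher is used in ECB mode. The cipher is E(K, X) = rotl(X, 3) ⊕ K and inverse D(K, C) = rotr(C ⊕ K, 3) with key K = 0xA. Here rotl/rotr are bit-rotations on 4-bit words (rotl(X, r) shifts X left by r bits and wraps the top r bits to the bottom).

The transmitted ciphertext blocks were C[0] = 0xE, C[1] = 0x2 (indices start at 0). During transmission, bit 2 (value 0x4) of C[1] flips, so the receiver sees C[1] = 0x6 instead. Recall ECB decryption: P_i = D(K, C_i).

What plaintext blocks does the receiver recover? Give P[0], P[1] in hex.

P[0] = 0x8, P[1] = 0x9

Only C[1] changed, to 0x6. In ECB, a change in C_i affects only P_i. Decrypting the received ciphertext:
P[0]: D(K, 0xE) = 0x8.
P[1]: D(K, 0x6) = 0x9.
Blocks that differ from the original plaintext: P[1].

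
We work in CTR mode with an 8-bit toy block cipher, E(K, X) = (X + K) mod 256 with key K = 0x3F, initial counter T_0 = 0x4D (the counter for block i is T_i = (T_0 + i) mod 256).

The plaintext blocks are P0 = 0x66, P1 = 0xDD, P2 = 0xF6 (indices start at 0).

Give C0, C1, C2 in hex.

CTR encryption: S_i = E(K, T_i) where T_i is the counter for block i; C_i = P_i ⊕ S_i.
C0: T = 0x4D, S = E(K, T) = 0x8C; 0x66 ⊕ 0x8C = 0xEA.
C1: T = 0x4E, S = E(K, T) = 0x8D; 0xDD ⊕ 0x8D = 0x50.
C2: T = 0x4F, S = E(K, T) = 0x8E; 0xF6 ⊕ 0x8E = 0x78.

C0 = 0xEA, C1 = 0x50, C2 = 0x78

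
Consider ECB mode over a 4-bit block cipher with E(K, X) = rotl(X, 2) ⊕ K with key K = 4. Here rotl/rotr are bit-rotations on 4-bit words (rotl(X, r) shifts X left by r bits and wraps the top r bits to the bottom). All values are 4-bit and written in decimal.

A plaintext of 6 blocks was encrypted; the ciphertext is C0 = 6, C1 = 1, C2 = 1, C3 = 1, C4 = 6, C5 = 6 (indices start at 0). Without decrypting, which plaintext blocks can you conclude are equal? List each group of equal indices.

P0 = P4 = P5; P1 = P2 = P3

ECB encrypts each block independently with the same key, so equal ciphertext blocks imply equal plaintext blocks.
C0 = C4 = C5 = 6, so P0 = P4 = P5.
C1 = C2 = C3 = 1, so P1 = P2 = P3.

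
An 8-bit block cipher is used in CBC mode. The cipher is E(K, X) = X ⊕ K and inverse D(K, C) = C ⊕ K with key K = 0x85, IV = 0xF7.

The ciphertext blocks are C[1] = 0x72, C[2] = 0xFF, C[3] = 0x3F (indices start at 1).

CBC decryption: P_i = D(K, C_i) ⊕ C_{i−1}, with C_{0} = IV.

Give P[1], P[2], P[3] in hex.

P[1] = 0x00, P[2] = 0x08, P[3] = 0x45

P[1]: D(K, 0x72) = 0xF7; 0xF7 ⊕ 0xF7 = 0x00.
P[2]: D(K, 0xFF) = 0x7A; 0x7A ⊕ 0x72 = 0x08.
P[3]: D(K, 0x3F) = 0xBA; 0xBA ⊕ 0xFF = 0x45.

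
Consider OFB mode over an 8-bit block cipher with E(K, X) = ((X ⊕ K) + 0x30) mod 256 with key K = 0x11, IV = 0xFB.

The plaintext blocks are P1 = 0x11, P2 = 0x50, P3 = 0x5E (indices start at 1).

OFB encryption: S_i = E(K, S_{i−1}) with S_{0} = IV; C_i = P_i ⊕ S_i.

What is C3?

C3 = 0x04

C1: S = E(K, 0xFB) = 0x1A; 0x11 ⊕ 0x1A = 0x0B.
C2: S = E(K, 0x1A) = 0x3B; 0x50 ⊕ 0x3B = 0x6B.
C3: S = E(K, 0x3B) = 0x5A; 0x5E ⊕ 0x5A = 0x04.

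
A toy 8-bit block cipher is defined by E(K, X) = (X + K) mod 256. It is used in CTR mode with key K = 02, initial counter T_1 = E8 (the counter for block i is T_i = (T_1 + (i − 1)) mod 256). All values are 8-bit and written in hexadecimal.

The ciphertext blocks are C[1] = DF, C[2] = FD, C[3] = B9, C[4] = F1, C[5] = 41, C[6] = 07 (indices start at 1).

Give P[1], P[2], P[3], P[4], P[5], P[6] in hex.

P[1] = 35, P[2] = 16, P[3] = 55, P[4] = 1C, P[5] = AF, P[6] = E8

CTR decryption: S_i = E(K, T_i) where T_i is the counter for block i; P_i = C_i ⊕ S_i.
P[1]: T = E8, S = E(K, T) = EA; DF ⊕ EA = 35.
P[2]: T = E9, S = E(K, T) = EB; FD ⊕ EB = 16.
P[3]: T = EA, S = E(K, T) = EC; B9 ⊕ EC = 55.
P[4]: T = EB, S = E(K, T) = ED; F1 ⊕ ED = 1C.
P[5]: T = EC, S = E(K, T) = EE; 41 ⊕ EE = AF.
P[6]: T = ED, S = E(K, T) = EF; 07 ⊕ EF = E8.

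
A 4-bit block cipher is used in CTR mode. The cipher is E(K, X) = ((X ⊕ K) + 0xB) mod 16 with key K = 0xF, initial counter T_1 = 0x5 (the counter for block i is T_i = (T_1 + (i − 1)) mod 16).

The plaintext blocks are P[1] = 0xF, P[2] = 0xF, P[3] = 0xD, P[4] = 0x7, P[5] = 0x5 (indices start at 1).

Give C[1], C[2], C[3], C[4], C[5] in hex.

CTR encryption: S_i = E(K, T_i) where T_i is the counter for block i; C_i = P_i ⊕ S_i.
C[1]: T = 0x5, S = E(K, T) = 0x5; 0xF ⊕ 0x5 = 0xA.
C[2]: T = 0x6, S = E(K, T) = 0x4; 0xF ⊕ 0x4 = 0xB.
C[3]: T = 0x7, S = E(K, T) = 0x3; 0xD ⊕ 0x3 = 0xE.
C[4]: T = 0x8, S = E(K, T) = 0x2; 0x7 ⊕ 0x2 = 0x5.
C[5]: T = 0x9, S = E(K, T) = 0x1; 0x5 ⊕ 0x1 = 0x4.

C[1] = 0xA, C[2] = 0xB, C[3] = 0xE, C[4] = 0x5, C[5] = 0x4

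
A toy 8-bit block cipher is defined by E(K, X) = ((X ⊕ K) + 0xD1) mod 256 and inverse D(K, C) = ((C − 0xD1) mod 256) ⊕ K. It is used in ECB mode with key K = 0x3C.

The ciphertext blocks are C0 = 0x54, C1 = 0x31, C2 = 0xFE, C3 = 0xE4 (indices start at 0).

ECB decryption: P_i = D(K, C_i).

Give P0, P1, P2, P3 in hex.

P0: D(K, 0x54) = 0xBF.
P1: D(K, 0x31) = 0x5C.
P2: D(K, 0xFE) = 0x11.
P3: D(K, 0xE4) = 0x2F.

P0 = 0xBF, P1 = 0x5C, P2 = 0x11, P3 = 0x2F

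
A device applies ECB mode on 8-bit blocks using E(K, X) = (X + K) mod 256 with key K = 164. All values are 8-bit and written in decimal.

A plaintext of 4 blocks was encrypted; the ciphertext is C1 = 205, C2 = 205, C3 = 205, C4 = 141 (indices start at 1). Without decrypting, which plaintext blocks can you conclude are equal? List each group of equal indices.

P1 = P2 = P3

ECB encrypts each block independently with the same key, so equal ciphertext blocks imply equal plaintext blocks.
C1 = C2 = C3 = 205, so P1 = P2 = P3.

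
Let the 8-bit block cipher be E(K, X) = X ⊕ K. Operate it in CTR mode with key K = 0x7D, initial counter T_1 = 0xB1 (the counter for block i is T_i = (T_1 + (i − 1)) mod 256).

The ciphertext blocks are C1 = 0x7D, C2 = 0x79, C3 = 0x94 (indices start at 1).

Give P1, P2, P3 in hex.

CTR decryption: S_i = E(K, T_i) where T_i is the counter for block i; P_i = C_i ⊕ S_i.
P1: T = 0xB1, S = E(K, T) = 0xCC; 0x7D ⊕ 0xCC = 0xB1.
P2: T = 0xB2, S = E(K, T) = 0xCF; 0x79 ⊕ 0xCF = 0xB6.
P3: T = 0xB3, S = E(K, T) = 0xCE; 0x94 ⊕ 0xCE = 0x5A.

P1 = 0xB1, P2 = 0xB6, P3 = 0x5A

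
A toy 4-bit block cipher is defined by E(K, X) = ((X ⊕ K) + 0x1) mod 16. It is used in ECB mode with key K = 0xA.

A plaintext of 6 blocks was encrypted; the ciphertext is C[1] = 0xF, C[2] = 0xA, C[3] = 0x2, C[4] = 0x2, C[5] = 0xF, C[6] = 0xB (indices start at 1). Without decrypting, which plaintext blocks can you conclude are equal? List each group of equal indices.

P[1] = P[5]; P[3] = P[4]

ECB encrypts each block independently with the same key, so equal ciphertext blocks imply equal plaintext blocks.
C[1] = C[5] = 0xF, so P[1] = P[5].
C[3] = C[4] = 0x2, so P[3] = P[4].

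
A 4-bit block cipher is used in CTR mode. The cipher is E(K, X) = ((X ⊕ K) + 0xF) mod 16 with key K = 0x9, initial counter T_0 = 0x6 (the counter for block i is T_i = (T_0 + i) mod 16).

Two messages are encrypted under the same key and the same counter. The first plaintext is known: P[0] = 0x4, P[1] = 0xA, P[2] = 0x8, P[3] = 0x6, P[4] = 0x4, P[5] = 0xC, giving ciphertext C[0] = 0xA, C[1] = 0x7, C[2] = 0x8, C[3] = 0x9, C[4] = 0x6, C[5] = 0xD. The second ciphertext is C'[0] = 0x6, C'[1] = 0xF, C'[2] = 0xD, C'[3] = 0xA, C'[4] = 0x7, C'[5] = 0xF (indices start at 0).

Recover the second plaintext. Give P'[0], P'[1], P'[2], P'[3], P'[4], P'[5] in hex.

In CTR with a reused counter, both messages share the same keystream S_i, so C_i ⊕ C'_i = P_i ⊕ P'_i and thus P'_i = P_i ⊕ C_i ⊕ C'_i.
P'[0]: 0x4 ⊕ 0xA ⊕ 0x6 = 0x8.
P'[1]: 0xA ⊕ 0x7 ⊕ 0xF = 0x2.
P'[2]: 0x8 ⊕ 0x8 ⊕ 0xD = 0xD.
P'[3]: 0x6 ⊕ 0x9 ⊕ 0xA = 0x5.
P'[4]: 0x4 ⊕ 0x6 ⊕ 0x7 = 0x5.
P'[5]: 0xC ⊕ 0xD ⊕ 0xF = 0xE.

P'[0] = 0x8, P'[1] = 0x2, P'[2] = 0xD, P'[3] = 0x5, P'[4] = 0x5, P'[5] = 0xE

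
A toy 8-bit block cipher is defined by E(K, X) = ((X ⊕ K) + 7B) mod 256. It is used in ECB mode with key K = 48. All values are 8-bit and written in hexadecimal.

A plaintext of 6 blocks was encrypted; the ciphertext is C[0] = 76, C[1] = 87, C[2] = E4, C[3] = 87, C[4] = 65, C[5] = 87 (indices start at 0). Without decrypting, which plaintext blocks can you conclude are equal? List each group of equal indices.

P[1] = P[3] = P[5]

ECB encrypts each block independently with the same key, so equal ciphertext blocks imply equal plaintext blocks.
C[1] = C[3] = C[5] = 87, so P[1] = P[3] = P[5].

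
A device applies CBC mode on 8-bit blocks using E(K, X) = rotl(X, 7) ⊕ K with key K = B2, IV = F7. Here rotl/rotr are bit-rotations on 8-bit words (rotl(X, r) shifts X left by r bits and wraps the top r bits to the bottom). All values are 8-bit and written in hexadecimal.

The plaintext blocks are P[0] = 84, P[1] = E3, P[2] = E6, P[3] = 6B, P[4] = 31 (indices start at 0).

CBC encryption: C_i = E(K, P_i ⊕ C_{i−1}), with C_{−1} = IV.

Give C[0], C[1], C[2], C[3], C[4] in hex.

C[0]: P[0] ⊕ F7 = 73; E(K, 73) = 0B.
C[1]: P[1] ⊕ 0B = E8; E(K, E8) = C6.
C[2]: P[2] ⊕ C6 = 20; E(K, 20) = A2.
C[3]: P[3] ⊕ A2 = C9; E(K, C9) = 56.
C[4]: P[4] ⊕ 56 = 67; E(K, 67) = 01.

C[0] = 0B, C[1] = C6, C[2] = A2, C[3] = 56, C[4] = 01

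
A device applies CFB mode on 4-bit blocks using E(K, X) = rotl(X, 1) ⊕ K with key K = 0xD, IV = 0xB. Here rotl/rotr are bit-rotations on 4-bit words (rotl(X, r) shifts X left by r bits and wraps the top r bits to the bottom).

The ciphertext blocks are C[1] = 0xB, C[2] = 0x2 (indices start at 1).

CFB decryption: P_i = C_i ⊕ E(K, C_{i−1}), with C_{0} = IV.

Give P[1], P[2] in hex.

P[1] = 0x1, P[2] = 0x8

P[1]: E(K, 0xB) = 0xA; 0xB ⊕ 0xA = 0x1.
P[2]: E(K, 0xB) = 0xA; 0x2 ⊕ 0xA = 0x8.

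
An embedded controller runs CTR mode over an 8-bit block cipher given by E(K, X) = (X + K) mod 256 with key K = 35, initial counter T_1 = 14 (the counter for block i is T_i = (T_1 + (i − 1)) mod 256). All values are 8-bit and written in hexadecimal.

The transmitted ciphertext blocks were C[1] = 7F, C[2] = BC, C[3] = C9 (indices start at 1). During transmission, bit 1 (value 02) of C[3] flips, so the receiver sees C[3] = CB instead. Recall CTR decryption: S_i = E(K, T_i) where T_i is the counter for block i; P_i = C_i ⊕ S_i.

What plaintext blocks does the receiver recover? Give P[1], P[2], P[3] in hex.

Only C[3] changed, to CB. In CTR, a change in C_i flips the same bit in P_i only; the keystream is unaffected. Decrypting the received ciphertext:
P[1]: T = 14, S = E(K, T) = 49; 7F ⊕ 49 = 36.
P[2]: T = 15, S = E(K, T) = 4A; BC ⊕ 4A = F6.
P[3]: T = 16, S = E(K, T) = 4B; CB ⊕ 4B = 80.
Blocks that differ from the original plaintext: P[3].

P[1] = 36, P[2] = F6, P[3] = 80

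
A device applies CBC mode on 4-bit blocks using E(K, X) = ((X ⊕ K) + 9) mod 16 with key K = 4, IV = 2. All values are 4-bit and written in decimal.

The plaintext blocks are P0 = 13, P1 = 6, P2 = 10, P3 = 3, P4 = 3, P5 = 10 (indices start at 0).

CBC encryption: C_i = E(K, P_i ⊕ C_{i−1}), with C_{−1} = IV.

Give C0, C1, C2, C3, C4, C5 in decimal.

C0 = 4, C1 = 15, C2 = 10, C3 = 6, C4 = 10, C5 = 13

C0: P0 ⊕ 2 = 15; E(K, 15) = 4.
C1: P1 ⊕ 4 = 2; E(K, 2) = 15.
C2: P2 ⊕ 15 = 5; E(K, 5) = 10.
C3: P3 ⊕ 10 = 9; E(K, 9) = 6.
C4: P4 ⊕ 6 = 5; E(K, 5) = 10.
C5: P5 ⊕ 10 = 0; E(K, 0) = 13.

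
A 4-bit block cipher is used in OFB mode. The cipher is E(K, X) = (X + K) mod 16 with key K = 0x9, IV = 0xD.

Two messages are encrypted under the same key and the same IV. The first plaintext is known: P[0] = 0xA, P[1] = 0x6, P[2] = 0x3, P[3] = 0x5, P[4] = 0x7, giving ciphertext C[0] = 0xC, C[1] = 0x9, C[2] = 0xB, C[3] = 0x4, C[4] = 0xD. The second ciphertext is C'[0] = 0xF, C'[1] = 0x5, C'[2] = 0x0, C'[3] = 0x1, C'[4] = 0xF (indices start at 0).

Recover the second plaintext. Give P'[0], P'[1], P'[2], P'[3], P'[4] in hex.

P'[0] = 0x9, P'[1] = 0xA, P'[2] = 0x8, P'[3] = 0x0, P'[4] = 0x5

In OFB with a reused IV, both messages share the same keystream S_i, so C_i ⊕ C'_i = P_i ⊕ P'_i and thus P'_i = P_i ⊕ C_i ⊕ C'_i.
P'[0]: 0xA ⊕ 0xC ⊕ 0xF = 0x9.
P'[1]: 0x6 ⊕ 0x9 ⊕ 0x5 = 0xA.
P'[2]: 0x3 ⊕ 0xB ⊕ 0x0 = 0x8.
P'[3]: 0x5 ⊕ 0x4 ⊕ 0x1 = 0x0.
P'[4]: 0x7 ⊕ 0xD ⊕ 0xF = 0x5.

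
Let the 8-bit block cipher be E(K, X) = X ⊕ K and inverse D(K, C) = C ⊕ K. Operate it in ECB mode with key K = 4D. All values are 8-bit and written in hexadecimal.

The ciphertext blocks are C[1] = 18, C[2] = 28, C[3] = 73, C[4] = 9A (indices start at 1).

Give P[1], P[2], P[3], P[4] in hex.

P[1] = 55, P[2] = 65, P[3] = 3E, P[4] = D7

ECB decryption: P_i = D(K, C_i).
P[1]: D(K, 18) = 55.
P[2]: D(K, 28) = 65.
P[3]: D(K, 73) = 3E.
P[4]: D(K, 9A) = D7.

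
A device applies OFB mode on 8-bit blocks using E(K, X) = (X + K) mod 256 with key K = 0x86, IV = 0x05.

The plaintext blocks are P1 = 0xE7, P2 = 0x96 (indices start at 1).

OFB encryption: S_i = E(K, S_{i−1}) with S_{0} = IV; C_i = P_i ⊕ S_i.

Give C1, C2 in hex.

C1: S = E(K, 0x05) = 0x8B; 0xE7 ⊕ 0x8B = 0x6C.
C2: S = E(K, 0x8B) = 0x11; 0x96 ⊕ 0x11 = 0x87.

C1 = 0x6C, C2 = 0x87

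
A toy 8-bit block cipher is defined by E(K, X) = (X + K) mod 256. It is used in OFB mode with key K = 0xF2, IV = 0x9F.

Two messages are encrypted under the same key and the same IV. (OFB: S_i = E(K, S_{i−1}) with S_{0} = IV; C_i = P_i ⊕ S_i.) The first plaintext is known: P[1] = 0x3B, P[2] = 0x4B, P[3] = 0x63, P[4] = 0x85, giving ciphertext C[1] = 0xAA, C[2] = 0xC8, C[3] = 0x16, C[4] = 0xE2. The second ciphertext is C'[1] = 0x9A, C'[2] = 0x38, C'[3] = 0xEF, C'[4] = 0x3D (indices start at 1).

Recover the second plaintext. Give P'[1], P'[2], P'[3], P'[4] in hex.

In OFB with a reused IV, both messages share the same keystream S_i, so C_i ⊕ C'_i = P_i ⊕ P'_i and thus P'_i = P_i ⊕ C_i ⊕ C'_i.
P'[1]: 0x3B ⊕ 0xAA ⊕ 0x9A = 0x0B.
P'[2]: 0x4B ⊕ 0xC8 ⊕ 0x38 = 0xBB.
P'[3]: 0x63 ⊕ 0x16 ⊕ 0xEF = 0x9A.
P'[4]: 0x85 ⊕ 0xE2 ⊕ 0x3D = 0x5A.

P'[1] = 0x0B, P'[2] = 0xBB, P'[3] = 0x9A, P'[4] = 0x5A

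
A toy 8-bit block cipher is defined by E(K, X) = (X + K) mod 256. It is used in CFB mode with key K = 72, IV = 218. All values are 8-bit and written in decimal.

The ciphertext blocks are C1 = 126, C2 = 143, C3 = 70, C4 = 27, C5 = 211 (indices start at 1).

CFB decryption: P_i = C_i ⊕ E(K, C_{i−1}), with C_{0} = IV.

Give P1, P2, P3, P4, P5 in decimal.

P1: E(K, 218) = 34; 126 ⊕ 34 = 92.
P2: E(K, 126) = 198; 143 ⊕ 198 = 73.
P3: E(K, 143) = 215; 70 ⊕ 215 = 145.
P4: E(K, 70) = 142; 27 ⊕ 142 = 149.
P5: E(K, 27) = 99; 211 ⊕ 99 = 176.

P1 = 92, P2 = 73, P3 = 145, P4 = 149, P5 = 176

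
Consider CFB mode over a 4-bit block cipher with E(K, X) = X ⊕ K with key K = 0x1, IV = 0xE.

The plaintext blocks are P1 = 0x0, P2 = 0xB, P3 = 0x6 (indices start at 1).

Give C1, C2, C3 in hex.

C1 = 0xF, C2 = 0x5, C3 = 0x2

CFB encryption: C_i = P_i ⊕ E(K, C_{i−1}), with C_{0} = IV.
C1: E(K, 0xE) = 0xF; 0x0 ⊕ 0xF = 0xF.
C2: E(K, 0xF) = 0xE; 0xB ⊕ 0xE = 0x5.
C3: E(K, 0x5) = 0x4; 0x6 ⊕ 0x4 = 0x2.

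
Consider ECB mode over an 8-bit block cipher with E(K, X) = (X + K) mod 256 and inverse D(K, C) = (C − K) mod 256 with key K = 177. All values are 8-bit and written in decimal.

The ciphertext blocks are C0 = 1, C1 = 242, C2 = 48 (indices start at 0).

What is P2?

ECB decryption: P_i = D(K, C_i).
P2: D(K, 48) = 127.

P2 = 127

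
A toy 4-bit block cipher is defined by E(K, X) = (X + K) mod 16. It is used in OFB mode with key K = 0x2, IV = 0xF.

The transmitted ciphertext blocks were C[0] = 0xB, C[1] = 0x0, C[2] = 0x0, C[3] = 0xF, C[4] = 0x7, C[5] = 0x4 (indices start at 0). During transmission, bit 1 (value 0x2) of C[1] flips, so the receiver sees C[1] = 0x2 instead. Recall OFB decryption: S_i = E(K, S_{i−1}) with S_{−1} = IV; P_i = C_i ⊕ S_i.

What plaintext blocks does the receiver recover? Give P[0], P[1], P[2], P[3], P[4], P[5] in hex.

Only C[1] changed, to 0x2. In OFB, a change in C_i flips the same bit in P_i only; the keystream is unaffected. Decrypting the received ciphertext:
P[0]: S = E(K, 0xF) = 0x1; 0xB ⊕ 0x1 = 0xA.
P[1]: S = E(K, 0x1) = 0x3; 0x2 ⊕ 0x3 = 0x1.
P[2]: S = E(K, 0x3) = 0x5; 0x0 ⊕ 0x5 = 0x5.
P[3]: S = E(K, 0x5) = 0x7; 0xF ⊕ 0x7 = 0x8.
P[4]: S = E(K, 0x7) = 0x9; 0x7 ⊕ 0x9 = 0xE.
P[5]: S = E(K, 0x9) = 0xB; 0x4 ⊕ 0xB = 0xF.
Blocks that differ from the original plaintext: P[1].

P[0] = 0xA, P[1] = 0x1, P[2] = 0x5, P[3] = 0x8, P[4] = 0xE, P[5] = 0xF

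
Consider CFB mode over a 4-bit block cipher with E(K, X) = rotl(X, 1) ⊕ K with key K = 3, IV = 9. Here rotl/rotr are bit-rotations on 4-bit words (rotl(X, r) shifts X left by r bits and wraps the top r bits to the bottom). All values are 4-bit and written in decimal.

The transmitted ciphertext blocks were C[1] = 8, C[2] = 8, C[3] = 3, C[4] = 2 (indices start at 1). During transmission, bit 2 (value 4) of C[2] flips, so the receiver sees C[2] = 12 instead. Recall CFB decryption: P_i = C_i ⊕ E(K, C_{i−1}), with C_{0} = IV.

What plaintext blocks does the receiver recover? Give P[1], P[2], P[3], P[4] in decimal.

Only C[2] changed, to 12. In CFB, a change in C_i flips the same bit in P_i and garbles P_{i+1}. Decrypting the received ciphertext:
P[1]: E(K, 9) = 0; 8 ⊕ 0 = 8.
P[2]: E(K, 8) = 2; 12 ⊕ 2 = 14.
P[3]: E(K, 12) = 10; 3 ⊕ 10 = 9.
P[4]: E(K, 3) = 5; 2 ⊕ 5 = 7.
Blocks that differ from the original plaintext: P[2], P[3].

P[1] = 8, P[2] = 14, P[3] = 9, P[4] = 7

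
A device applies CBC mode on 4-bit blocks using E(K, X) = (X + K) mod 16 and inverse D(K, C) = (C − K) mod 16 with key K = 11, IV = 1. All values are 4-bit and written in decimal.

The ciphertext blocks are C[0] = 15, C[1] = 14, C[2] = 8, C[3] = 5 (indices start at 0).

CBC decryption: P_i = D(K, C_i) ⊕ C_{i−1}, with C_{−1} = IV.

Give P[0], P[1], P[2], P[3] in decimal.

P[0] = 5, P[1] = 12, P[2] = 3, P[3] = 2

P[0]: D(K, 15) = 4; 4 ⊕ 1 = 5.
P[1]: D(K, 14) = 3; 3 ⊕ 15 = 12.
P[2]: D(K, 8) = 13; 13 ⊕ 14 = 3.
P[3]: D(K, 5) = 10; 10 ⊕ 8 = 2.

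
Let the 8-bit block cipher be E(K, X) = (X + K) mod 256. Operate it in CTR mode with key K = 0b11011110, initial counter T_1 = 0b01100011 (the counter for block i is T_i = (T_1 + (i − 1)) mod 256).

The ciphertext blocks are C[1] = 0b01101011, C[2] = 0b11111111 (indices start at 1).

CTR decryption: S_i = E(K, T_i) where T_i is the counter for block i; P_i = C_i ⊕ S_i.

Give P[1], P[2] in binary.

P[1] = 0b00101010, P[2] = 0b10111101

P[1]: T = 0b01100011, S = E(K, T) = 0b01000001; 0b01101011 ⊕ 0b01000001 = 0b00101010.
P[2]: T = 0b01100100, S = E(K, T) = 0b01000010; 0b11111111 ⊕ 0b01000010 = 0b10111101.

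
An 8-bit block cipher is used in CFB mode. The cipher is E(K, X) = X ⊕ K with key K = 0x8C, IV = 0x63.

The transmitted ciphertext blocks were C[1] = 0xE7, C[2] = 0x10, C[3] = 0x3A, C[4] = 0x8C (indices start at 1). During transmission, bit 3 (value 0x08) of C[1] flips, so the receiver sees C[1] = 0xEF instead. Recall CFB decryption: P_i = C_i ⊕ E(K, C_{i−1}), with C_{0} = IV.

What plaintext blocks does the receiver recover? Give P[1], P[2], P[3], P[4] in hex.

Only C[1] changed, to 0xEF. In CFB, a change in C_i flips the same bit in P_i and garbles P_{i+1}. Decrypting the received ciphertext:
P[1]: E(K, 0x63) = 0xEF; 0xEF ⊕ 0xEF = 0x00.
P[2]: E(K, 0xEF) = 0x63; 0x10 ⊕ 0x63 = 0x73.
P[3]: E(K, 0x10) = 0x9C; 0x3A ⊕ 0x9C = 0xA6.
P[4]: E(K, 0x3A) = 0xB6; 0x8C ⊕ 0xB6 = 0x3A.
Blocks that differ from the original plaintext: P[1], P[2].

P[1] = 0x00, P[2] = 0x73, P[3] = 0xA6, P[4] = 0x3A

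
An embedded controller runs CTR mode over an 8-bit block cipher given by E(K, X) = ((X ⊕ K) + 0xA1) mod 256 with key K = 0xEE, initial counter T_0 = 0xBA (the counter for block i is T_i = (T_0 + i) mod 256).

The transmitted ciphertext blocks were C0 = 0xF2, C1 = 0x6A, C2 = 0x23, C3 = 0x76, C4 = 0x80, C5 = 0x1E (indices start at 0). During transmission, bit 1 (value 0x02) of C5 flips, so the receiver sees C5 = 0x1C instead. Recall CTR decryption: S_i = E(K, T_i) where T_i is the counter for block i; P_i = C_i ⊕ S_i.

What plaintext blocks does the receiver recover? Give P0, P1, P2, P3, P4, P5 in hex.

Only C5 changed, to 0x1C. In CTR, a change in C_i flips the same bit in P_i only; the keystream is unaffected. Decrypting the received ciphertext:
P0: T = 0xBA, S = E(K, T) = 0xF5; 0xF2 ⊕ 0xF5 = 0x07.
P1: T = 0xBB, S = E(K, T) = 0xF6; 0x6A ⊕ 0xF6 = 0x9C.
P2: T = 0xBC, S = E(K, T) = 0xF3; 0x23 ⊕ 0xF3 = 0xD0.
P3: T = 0xBD, S = E(K, T) = 0xF4; 0x76 ⊕ 0xF4 = 0x82.
P4: T = 0xBE, S = E(K, T) = 0xF1; 0x80 ⊕ 0xF1 = 0x71.
P5: T = 0xBF, S = E(K, T) = 0xF2; 0x1C ⊕ 0xF2 = 0xEE.
Blocks that differ from the original plaintext: P5.

P0 = 0x07, P1 = 0x9C, P2 = 0xD0, P3 = 0x82, P4 = 0x71, P5 = 0xEE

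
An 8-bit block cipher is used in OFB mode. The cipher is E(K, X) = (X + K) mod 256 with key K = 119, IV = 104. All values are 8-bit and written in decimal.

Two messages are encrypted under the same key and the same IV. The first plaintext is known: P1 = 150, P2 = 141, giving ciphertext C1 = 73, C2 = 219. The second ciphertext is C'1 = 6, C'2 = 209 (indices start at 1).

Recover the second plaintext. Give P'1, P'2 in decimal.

In OFB with a reused IV, both messages share the same keystream S_i, so C_i ⊕ C'_i = P_i ⊕ P'_i and thus P'_i = P_i ⊕ C_i ⊕ C'_i.
P'1: 150 ⊕ 73 ⊕ 6 = 217.
P'2: 141 ⊕ 219 ⊕ 209 = 135.

P'1 = 217, P'2 = 135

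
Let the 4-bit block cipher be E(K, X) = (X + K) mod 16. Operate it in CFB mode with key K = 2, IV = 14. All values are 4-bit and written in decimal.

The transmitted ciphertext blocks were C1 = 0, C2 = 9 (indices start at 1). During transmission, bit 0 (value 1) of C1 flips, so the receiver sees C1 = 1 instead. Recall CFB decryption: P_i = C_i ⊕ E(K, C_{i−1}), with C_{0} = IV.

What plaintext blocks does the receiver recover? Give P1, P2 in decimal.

P1 = 1, P2 = 10

Only C1 changed, to 1. In CFB, a change in C_i flips the same bit in P_i and garbles P_{i+1}. Decrypting the received ciphertext:
P1: E(K, 14) = 0; 1 ⊕ 0 = 1.
P2: E(K, 1) = 3; 9 ⊕ 3 = 10.
Blocks that differ from the original plaintext: P1, P2.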